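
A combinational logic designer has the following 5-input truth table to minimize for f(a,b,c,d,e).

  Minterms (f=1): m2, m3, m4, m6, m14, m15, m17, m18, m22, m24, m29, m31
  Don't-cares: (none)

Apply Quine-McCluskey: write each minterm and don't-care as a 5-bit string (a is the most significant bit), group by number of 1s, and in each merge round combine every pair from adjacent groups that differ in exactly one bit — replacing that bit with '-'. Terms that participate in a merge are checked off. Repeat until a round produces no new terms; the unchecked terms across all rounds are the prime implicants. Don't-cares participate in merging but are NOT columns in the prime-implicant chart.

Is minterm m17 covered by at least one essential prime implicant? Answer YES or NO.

YES

Round 0: 00010✓ 00011✓ 00100✓ 00110✓ 01110✓ 01111✓ 10001 10010✓ 10110✓ 11000 11101✓ 11111✓
Round 1: -0010✓ -0110✓ -1111 0-110 00-10✓ 0001- 001-0 0111- 10-10✓ 111-1
Round 2: -0-10
PIs = {-0-10, -1111, 0-110, 0001-, 001-0, 0111-, 10001, 11000, 111-1}
Coverage chart:
  m2: -0-10,0001-
  m3: 0001- ←essential
  m4: 001-0 ←essential
  m6: -0-10,0-110,001-0
  m14: 0-110,0111-
  m15: -1111,0111-
  m17: 10001 ←essential
  m18: -0-10 ←essential
  m22: -0-10 ←essential
  m24: 11000 ←essential
  m29: 111-1 ←essential
  m31: -1111,111-1
Essential: -0-10, 0001-, 001-0, 10001, 11000, 111-1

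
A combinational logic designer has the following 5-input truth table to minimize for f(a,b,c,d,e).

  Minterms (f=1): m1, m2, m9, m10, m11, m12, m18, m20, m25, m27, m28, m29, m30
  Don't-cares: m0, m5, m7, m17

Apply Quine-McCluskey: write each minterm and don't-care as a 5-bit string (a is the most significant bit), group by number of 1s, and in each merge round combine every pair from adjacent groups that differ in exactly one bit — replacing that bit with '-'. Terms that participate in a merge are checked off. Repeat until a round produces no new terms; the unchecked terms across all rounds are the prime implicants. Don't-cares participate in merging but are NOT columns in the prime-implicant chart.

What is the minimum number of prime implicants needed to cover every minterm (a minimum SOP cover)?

[col 0] 00000*, 00001*, 00010*, 00101*, 00111*, 01001*, 01010*, 01011*, 01100*, 10001*, 10010*, 10100*, 11001*, 11011*, 11100*, 11101*, 11110*
[col 1] -0001*, -0010, -1001*, -1011*, -1100, 0-001*, 0-010, 00-01, 000-0, 0000-, 001-1, 010-1*, 0101-, 1-001*, 1-100, 11-01, 110-1*, 111-0, 1110-
[col 2] --001, -10-1
Prime implicants: --001, -0010, -10-1, -1100, 0-010, 00-01, 000-0, 0000-, 001-1, 0101-, 1-100, 11-01, 111-0, 1110-
PI chart (minterm → PIs covering it):
  1 | --001,00-01,0000-
  2 | -0010,0-010,000-0
  9 | --001,-10-1
  10 | 0-010,0101-
  11 | -10-1,0101-
  12 | -1100  (sole → essential)
  18 | -0010  (sole → essential)
  20 | 1-100  (sole → essential)
  25 | --001,-10-1,11-01
  27 | -10-1  (sole → essential)
  28 | -1100,1-100,111-0,1110-
  29 | 11-01,1110-
  30 | 111-0  (sole → essential)
Essential prime implicants: -0010, -10-1, -1100, 1-100, 111-0
Petrick residual → --001, 0-010, 11-01
Minimum SOP uses 8 PIs: c'd'e + b'c'de' + bc'e + bcd'e' + a'c'de' + acd'e' + abd'e + abce'

8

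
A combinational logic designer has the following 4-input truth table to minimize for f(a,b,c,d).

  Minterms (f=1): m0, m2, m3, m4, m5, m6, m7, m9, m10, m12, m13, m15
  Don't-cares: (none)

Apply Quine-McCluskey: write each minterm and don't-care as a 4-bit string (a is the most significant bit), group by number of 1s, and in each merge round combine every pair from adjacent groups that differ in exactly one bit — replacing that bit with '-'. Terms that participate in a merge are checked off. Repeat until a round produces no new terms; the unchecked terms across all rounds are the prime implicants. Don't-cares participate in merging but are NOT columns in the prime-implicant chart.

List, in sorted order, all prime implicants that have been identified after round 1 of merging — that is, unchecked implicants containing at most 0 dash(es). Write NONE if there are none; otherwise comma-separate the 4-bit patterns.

size-2^0 implicants → 0000(✓)  0010(✓)  0011(✓)  0100(✓)  0101(✓)  0110(✓)  0111(✓)  1001(✓)  1010(✓)  1100(✓)  1101(✓)  1111(✓)
size-2^1 implicants → -010  -100(✓)  -101(✓)  -111(✓)  0-00(✓)  0-10(✓)  0-11(✓)  00-0(✓)  001-(✓)  01-0(✓)  01-1(✓)  010-(✓)  011-(✓)  1-01  11-1(✓)  110-(✓)
size-2^2 implicants → -1-1  -10-  0--0  0-1-  01--
Unchecked terms (primes): -010, -1-1, -10-, 0--0, 0-1-, 01--, 1-01

NONE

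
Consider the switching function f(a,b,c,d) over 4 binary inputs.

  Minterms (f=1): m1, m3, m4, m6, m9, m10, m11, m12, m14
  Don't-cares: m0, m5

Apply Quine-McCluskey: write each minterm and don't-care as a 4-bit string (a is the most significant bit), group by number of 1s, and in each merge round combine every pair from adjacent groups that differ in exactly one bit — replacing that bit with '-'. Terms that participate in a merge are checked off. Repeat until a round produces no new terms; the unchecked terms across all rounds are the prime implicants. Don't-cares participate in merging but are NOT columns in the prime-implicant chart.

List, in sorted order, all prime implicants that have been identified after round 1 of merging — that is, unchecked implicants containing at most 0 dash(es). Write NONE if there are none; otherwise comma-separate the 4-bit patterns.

Round 0: 0000✓ 0001✓ 0011✓ 0100✓ 0101✓ 0110✓ 1001✓ 1010✓ 1011✓ 1100✓ 1110✓
Round 1: -001✓ -011✓ -100✓ -110✓ 0-00✓ 0-01✓ 00-1✓ 000-✓ 01-0✓ 010-✓ 1-10 10-1✓ 101- 11-0✓
Round 2: -0-1 -1-0 0-0-
PIs = {-0-1, -1-0, 0-0-, 1-10, 101-}

NONE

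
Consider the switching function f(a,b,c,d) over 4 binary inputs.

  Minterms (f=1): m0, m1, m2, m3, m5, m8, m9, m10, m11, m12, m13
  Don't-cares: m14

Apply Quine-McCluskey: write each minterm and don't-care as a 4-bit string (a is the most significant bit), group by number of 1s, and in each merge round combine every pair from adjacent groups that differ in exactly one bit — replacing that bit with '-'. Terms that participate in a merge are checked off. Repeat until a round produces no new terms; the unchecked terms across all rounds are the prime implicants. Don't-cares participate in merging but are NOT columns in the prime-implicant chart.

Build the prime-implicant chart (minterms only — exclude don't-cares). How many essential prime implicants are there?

size-2^0 implicants → 0000(✓)  0001(✓)  0010(✓)  0011(✓)  0101(✓)  1000(✓)  1001(✓)  1010(✓)  1011(✓)  1100(✓)  1101(✓)  1110(✓)
size-2^1 implicants → -000(✓)  -001(✓)  -010(✓)  -011(✓)  -101(✓)  0-01(✓)  00-0(✓)  00-1(✓)  000-(✓)  001-(✓)  1-00(✓)  1-01(✓)  1-10(✓)  10-0(✓)  10-1(✓)  100-(✓)  101-(✓)  11-0(✓)  110-(✓)
size-2^2 implicants → --01  -0-0(✓)  -0-1(✓)  -00-(✓)  -01-(✓)  00--(✓)  1--0  1-0-  10--(✓)
size-2^3 implicants → -0--
Unchecked terms (primes): --01, -0--, 1--0, 1-0-
Minterm coverage:
  m0 ⊆ -0-- [E]
  m1 ⊆ --01,-0--
  m2 ⊆ -0-- [E]
  m3 ⊆ -0-- [E]
  m5 ⊆ --01 [E]
  m8 ⊆ -0--,1--0,1-0-
  m9 ⊆ --01,-0--,1-0-
  m10 ⊆ -0--,1--0
  m11 ⊆ -0-- [E]
  m12 ⊆ 1--0,1-0-
  m13 ⊆ --01,1-0-
E = {--01, -0--}

2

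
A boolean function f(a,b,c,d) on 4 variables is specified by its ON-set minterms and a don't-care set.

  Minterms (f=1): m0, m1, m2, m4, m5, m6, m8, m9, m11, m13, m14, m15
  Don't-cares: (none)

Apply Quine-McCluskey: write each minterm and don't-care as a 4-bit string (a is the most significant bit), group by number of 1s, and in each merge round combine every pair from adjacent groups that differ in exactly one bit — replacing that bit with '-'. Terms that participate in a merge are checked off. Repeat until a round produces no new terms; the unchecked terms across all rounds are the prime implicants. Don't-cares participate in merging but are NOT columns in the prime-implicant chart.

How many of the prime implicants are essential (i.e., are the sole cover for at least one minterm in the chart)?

size-2^0 implicants → 0000(✓)  0001(✓)  0010(✓)  0100(✓)  0101(✓)  0110(✓)  1000(✓)  1001(✓)  1011(✓)  1101(✓)  1110(✓)  1111(✓)
size-2^1 implicants → -000(✓)  -001(✓)  -101(✓)  -110  0-00(✓)  0-01(✓)  0-10(✓)  00-0(✓)  000-(✓)  01-0(✓)  010-(✓)  1-01(✓)  1-11(✓)  10-1(✓)  100-(✓)  11-1(✓)  111-
size-2^2 implicants → --01  -00-  0--0  0-0-  1--1
Unchecked terms (primes): --01, -00-, -110, 0--0, 0-0-, 1--1, 111-
Minterm coverage:
  m0 ⊆ -00-,0--0,0-0-
  m1 ⊆ --01,-00-,0-0-
  m2 ⊆ 0--0 [E]
  m4 ⊆ 0--0,0-0-
  m5 ⊆ --01,0-0-
  m6 ⊆ -110,0--0
  m8 ⊆ -00- [E]
  m9 ⊆ --01,-00-,1--1
  m11 ⊆ 1--1 [E]
  m13 ⊆ --01,1--1
  m14 ⊆ -110,111-
  m15 ⊆ 1--1,111-
E = {-00-, 0--0, 1--1}

3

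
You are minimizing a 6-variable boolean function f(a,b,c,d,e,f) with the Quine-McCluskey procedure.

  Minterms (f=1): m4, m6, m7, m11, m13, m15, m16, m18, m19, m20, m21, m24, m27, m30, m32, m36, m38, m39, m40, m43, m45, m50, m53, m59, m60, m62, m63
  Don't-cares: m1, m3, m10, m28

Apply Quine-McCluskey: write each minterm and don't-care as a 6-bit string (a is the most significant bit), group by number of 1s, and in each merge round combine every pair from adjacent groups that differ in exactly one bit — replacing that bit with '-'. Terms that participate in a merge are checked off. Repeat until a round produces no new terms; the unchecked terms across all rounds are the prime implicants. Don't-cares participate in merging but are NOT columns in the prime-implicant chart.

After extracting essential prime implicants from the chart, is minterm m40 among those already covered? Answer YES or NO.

Round 0: 000001✓ 000011✓ 000100✓ 000110✓ 000111✓ 001010✓ 001011✓ 001101✓ 001111✓ 010000✓ 010010✓ 010011✓ 010100✓ 010101✓ 011000✓ 011011✓ 011100✓ 011110✓ 100000✓ 100100✓ 100110✓ 100111✓ 101000✓ 101011✓ 101101✓ 110010✓ 110101✓ 111011✓ 111100✓ 111110✓ 111111✓
Round 1: -00100✓ -00110✓ -00111✓ -01011✓ -01101 -10010 -10101 -11011✓ -11100✓ -11110✓ 0-0011✓ 0-0100 0-1011✓ 00-011✓ 00-111✓ 000-11✓ 0000-1 0001-0✓ 00011-✓ 001-11✓ 00101- 0011-1 01-000✓ 01-011✓ 01-100✓ 010-00✓ 0100-0 01001- 01010- 011-00✓ 0111-0✓ 1-1011✓ 10-000 100-00 1001-0✓ 10011-✓ 111-11 1111-0✓ 11111-
Round 2: --1011 -001-0 -0011- -111-0 0--011 00--11 01--00
PIs = {--1011, -001-0, -0011-, -01101, -10010, -10101, -111-0, 0--011, 0-0100, 00--11, 0000-1, 00101-, 0011-1, 01--00, 0100-0, 01001-, 01010-, 10-000, 100-00, 111-11, 11111-}
Coverage chart:
  m4: -001-0,0-0100
  m6: -001-0,-0011-
  m7: -0011-,00--11
  m11: --1011,0--011,00--11,00101-
  m13: -01101,0011-1
  m15: 00--11,0011-1
  m16: 01--00,0100-0
  m18: -10010,0100-0,01001-
  m19: 0--011,01001-
  m20: 0-0100,01--00,01010-
  m21: -10101,01010-
  m24: 01--00 ←essential
  m27: --1011,0--011
  m30: -111-0 ←essential
  m32: 10-000,100-00
  m36: -001-0,100-00
  m38: -001-0,-0011-
  m39: -0011- ←essential
  m40: 10-000 ←essential
  m43: --1011 ←essential
  m45: -01101 ←essential
  m50: -10010 ←essential
  m53: -10101 ←essential
  m59: --1011,111-11
  m60: -111-0 ←essential
  m62: -111-0,11111-
  m63: 111-11,11111-
Essential: --1011, -0011-, -01101, -10010, -10101, -111-0, 01--00, 10-000

YES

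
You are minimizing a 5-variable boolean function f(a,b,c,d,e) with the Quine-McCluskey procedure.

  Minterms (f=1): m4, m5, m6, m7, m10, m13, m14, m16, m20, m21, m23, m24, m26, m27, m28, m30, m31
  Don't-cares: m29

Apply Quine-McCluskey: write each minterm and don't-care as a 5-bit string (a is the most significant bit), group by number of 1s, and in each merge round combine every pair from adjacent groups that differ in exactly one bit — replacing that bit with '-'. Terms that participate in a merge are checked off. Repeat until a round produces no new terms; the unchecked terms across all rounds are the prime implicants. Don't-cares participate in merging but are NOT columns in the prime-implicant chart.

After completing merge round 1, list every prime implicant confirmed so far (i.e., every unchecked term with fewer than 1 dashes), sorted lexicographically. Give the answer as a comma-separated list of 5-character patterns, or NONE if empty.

NONE

Round 0: 00100✓ 00101✓ 00110✓ 00111✓ 01010✓ 01101✓ 01110✓ 10000✓ 10100✓ 10101✓ 10111✓ 11000✓ 11010✓ 11011✓ 11100✓ 11101✓ 11110✓ 11111✓
Round 1: -0100✓ -0101✓ -0111✓ -1010✓ -1101✓ -1110✓ 0-101✓ 0-110 001-0✓ 001-1✓ 0010-✓ 0011-✓ 01-10✓ 1-000✓ 1-100✓ 1-101✓ 1-111✓ 10-00✓ 101-1✓ 1010-✓ 11-00✓ 11-10✓ 11-11✓ 110-0✓ 1101-✓ 111-0✓ 111-1✓ 1110-✓ 1111-✓
Round 2: --101 -01-1 -010- -1-10 001-- 1--00 1-1-1 1-10- 11--0 11-1- 111--
PIs = {--101, -01-1, -010-, -1-10, 0-110, 001--, 1--00, 1-1-1, 1-10-, 11--0, 11-1-, 111--}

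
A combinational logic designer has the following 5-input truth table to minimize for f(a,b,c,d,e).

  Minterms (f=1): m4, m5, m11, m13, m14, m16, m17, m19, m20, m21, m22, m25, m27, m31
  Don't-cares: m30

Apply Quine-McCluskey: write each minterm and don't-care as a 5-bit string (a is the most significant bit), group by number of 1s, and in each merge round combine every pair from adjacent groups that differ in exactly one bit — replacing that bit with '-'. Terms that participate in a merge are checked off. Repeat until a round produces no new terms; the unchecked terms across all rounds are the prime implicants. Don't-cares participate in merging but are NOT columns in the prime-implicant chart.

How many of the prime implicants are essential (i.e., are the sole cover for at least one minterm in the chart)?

Round 0: 00100✓ 00101✓ 01011✓ 01101✓ 01110✓ 10000✓ 10001✓ 10011✓ 10100✓ 10101✓ 10110✓ 11001✓ 11011✓ 11110✓ 11111✓
Round 1: -0100✓ -0101✓ -1011 -1110 0-101 0010-✓ 1-001✓ 1-011✓ 1-110 10-00✓ 10-01✓ 100-1✓ 1000-✓ 101-0 1010-✓ 11-11 110-1✓ 1111-
Round 2: -010- 1-0-1 10-0-
PIs = {-010-, -1011, -1110, 0-101, 1-0-1, 1-110, 10-0-, 101-0, 11-11, 1111-}
Coverage chart:
  m4: -010- ←essential
  m5: -010-,0-101
  m11: -1011 ←essential
  m13: 0-101 ←essential
  m14: -1110 ←essential
  m16: 10-0- ←essential
  m17: 1-0-1,10-0-
  m19: 1-0-1 ←essential
  m20: -010-,10-0-,101-0
  m21: -010-,10-0-
  m22: 1-110,101-0
  m25: 1-0-1 ←essential
  m27: -1011,1-0-1,11-11
  m31: 11-11,1111-
Essential: -010-, -1011, -1110, 0-101, 1-0-1, 10-0-

6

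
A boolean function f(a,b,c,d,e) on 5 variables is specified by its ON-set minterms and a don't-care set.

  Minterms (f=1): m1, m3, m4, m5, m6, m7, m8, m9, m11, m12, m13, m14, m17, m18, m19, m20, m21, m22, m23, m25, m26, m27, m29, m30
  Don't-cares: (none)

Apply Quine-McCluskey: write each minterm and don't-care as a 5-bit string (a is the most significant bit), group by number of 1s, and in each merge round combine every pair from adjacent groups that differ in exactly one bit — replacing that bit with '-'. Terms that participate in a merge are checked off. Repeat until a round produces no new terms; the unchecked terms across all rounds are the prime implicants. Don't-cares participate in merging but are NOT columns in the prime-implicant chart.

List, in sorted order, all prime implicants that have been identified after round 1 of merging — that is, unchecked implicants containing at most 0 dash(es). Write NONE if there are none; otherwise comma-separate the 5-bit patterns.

NONE

size-2^0 implicants → 00001(✓)  00011(✓)  00100(✓)  00101(✓)  00110(✓)  00111(✓)  01000(✓)  01001(✓)  01011(✓)  01100(✓)  01101(✓)  01110(✓)  10001(✓)  10010(✓)  10011(✓)  10100(✓)  10101(✓)  10110(✓)  10111(✓)  11001(✓)  11010(✓)  11011(✓)  11101(✓)  11110(✓)
size-2^1 implicants → -0001(✓)  -0011(✓)  -0100(✓)  -0101(✓)  -0110(✓)  -0111(✓)  -1001(✓)  -1011(✓)  -1101(✓)  -1110(✓)  0-001(✓)  0-011(✓)  0-100(✓)  0-101(✓)  0-110(✓)  00-01(✓)  00-11(✓)  000-1(✓)  001-0(✓)  001-1(✓)  0010-(✓)  0011-(✓)  01-00(✓)  01-01(✓)  010-1(✓)  0100-(✓)  011-0(✓)  0110-(✓)  1-001(✓)  1-010(✓)  1-011(✓)  1-101(✓)  1-110(✓)  10-01(✓)  10-10(✓)  10-11(✓)  100-1(✓)  1001-(✓)  101-0(✓)  101-1(✓)  1010-(✓)  1011-(✓)  11-01(✓)  11-10(✓)  110-1(✓)  1101-(✓)
size-2^2 implicants → --001(✓)  --011(✓)  --101(✓)  --110  -0-01(✓)  -0-11(✓)  -00-1(✓)  -01-0(✓)  -01-1(✓)  -010-(✓)  -011-(✓)  -1-01(✓)  -10-1(✓)  0--01(✓)  0-0-1(✓)  0-1-0  0-10-  00--1(✓)  001--(✓)  01-0-  1--01(✓)  1--10  1-0-1(✓)  1-01-  10--1(✓)  10-1-  101--(✓)
size-2^3 implicants → ---01  --0-1  -0--1  -01--
Unchecked terms (primes): ---01, --0-1, --110, -0--1, -01--, 0-1-0, 0-10-, 01-0-, 1--10, 1-01-, 10-1-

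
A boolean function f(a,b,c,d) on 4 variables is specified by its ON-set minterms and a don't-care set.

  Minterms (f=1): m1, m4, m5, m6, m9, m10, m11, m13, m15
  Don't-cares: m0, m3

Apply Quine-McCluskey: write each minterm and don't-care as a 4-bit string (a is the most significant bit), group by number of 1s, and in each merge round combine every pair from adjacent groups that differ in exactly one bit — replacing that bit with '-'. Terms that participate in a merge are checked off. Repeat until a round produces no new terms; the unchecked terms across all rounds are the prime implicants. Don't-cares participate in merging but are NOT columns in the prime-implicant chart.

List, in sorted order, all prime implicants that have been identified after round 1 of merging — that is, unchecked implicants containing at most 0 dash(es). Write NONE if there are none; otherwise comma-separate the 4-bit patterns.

NONE

Round 0: 0000✓ 0001✓ 0011✓ 0100✓ 0101✓ 0110✓ 1001✓ 1010✓ 1011✓ 1101✓ 1111✓
Round 1: -001✓ -011✓ -101✓ 0-00✓ 0-01✓ 00-1✓ 000-✓ 01-0 010-✓ 1-01✓ 1-11✓ 10-1✓ 101- 11-1✓
Round 2: --01 -0-1 0-0- 1--1
PIs = {--01, -0-1, 0-0-, 01-0, 1--1, 101-}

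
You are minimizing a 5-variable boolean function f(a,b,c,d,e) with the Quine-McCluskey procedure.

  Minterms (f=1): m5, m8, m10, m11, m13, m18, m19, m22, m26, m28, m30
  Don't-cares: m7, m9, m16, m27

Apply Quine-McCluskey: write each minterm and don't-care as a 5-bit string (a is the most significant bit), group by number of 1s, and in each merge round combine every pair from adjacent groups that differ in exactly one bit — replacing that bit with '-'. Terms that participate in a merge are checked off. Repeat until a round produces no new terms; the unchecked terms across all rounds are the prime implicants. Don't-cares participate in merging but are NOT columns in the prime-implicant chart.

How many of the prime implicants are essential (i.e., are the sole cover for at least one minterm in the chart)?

Round 0: 00101✓ 00111✓ 01000✓ 01001✓ 01010✓ 01011✓ 01101✓ 10000✓ 10010✓ 10011✓ 10110✓ 11010✓ 11011✓ 11100✓ 11110✓
Round 1: -1010✓ -1011✓ 0-101 001-1 01-01 010-0✓ 010-1✓ 0100-✓ 0101-✓ 1-010✓ 1-011✓ 1-110✓ 10-10✓ 100-0 1001-✓ 11-10✓ 1101-✓ 111-0
Round 2: -101- 010-- 1--10 1-01-
PIs = {-101-, 0-101, 001-1, 01-01, 010--, 1--10, 1-01-, 100-0, 111-0}
Coverage chart:
  m5: 0-101,001-1
  m8: 010-- ←essential
  m10: -101-,010--
  m11: -101-,010--
  m13: 0-101,01-01
  m18: 1--10,1-01-,100-0
  m19: 1-01- ←essential
  m22: 1--10 ←essential
  m26: -101-,1--10,1-01-
  m28: 111-0 ←essential
  m30: 1--10,111-0
Essential: 010--, 1--10, 1-01-, 111-0

4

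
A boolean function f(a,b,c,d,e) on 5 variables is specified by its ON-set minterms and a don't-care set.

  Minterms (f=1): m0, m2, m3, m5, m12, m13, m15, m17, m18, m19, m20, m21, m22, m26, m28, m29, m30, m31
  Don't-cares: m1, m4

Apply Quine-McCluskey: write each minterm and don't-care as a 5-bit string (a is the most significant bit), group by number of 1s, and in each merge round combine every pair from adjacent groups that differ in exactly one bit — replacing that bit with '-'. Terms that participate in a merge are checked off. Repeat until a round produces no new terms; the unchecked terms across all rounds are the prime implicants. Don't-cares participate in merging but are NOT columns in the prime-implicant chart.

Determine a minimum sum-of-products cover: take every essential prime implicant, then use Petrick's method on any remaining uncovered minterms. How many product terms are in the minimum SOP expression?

Round 0: 00000✓ 00001✓ 00010✓ 00011✓ 00100✓ 00101✓ 01100✓ 01101✓ 01111✓ 10001✓ 10010✓ 10011✓ 10100✓ 10101✓ 10110✓ 11010✓ 11100✓ 11101✓ 11110✓ 11111✓
Round 1: -0001✓ -0010✓ -0011✓ -0100✓ -0101✓ -1100✓ -1101✓ -1111✓ 0-100✓ 0-101✓ 00-00✓ 00-01✓ 000-0✓ 000-1✓ 0000-✓ 0001-✓ 0010-✓ 011-1✓ 0110-✓ 1-010✓ 1-100✓ 1-101✓ 1-110✓ 10-01✓ 10-10✓ 100-1✓ 1001-✓ 101-0✓ 1010-✓ 11-10✓ 111-0✓ 111-1✓ 1110-✓ 1111-✓
Round 2: --100✓ --101✓ -0-01 -00-1 -001- -010-✓ -11-1 -110-✓ 0-10-✓ 00-0- 000-- 1--10 1-1-0 1-10-✓ 111--
Round 3: --10-
PIs = {--10-, -0-01, -00-1, -001-, -11-1, 00-0-, 000--, 1--10, 1-1-0, 111--}
Coverage chart:
  m0: 00-0-,000--
  m2: -001-,000--
  m3: -00-1,-001-,000--
  m5: --10-,-0-01,00-0-
  m12: --10- ←essential
  m13: --10-,-11-1
  m15: -11-1 ←essential
  m17: -0-01,-00-1
  m18: -001-,1--10
  m19: -00-1,-001-
  m20: --10-,1-1-0
  m21: --10-,-0-01
  m22: 1--10,1-1-0
  m26: 1--10 ←essential
  m28: --10-,1-1-0,111--
  m29: --10-,-11-1,111--
  m30: 1--10,1-1-0,111--
  m31: -11-1,111--
Essential: --10-, -11-1, 1--10
Petrick residual → -00-1, 000--
Min cover (5 terms): cd' + b'c'e + bce + a'b'c' + ade'

5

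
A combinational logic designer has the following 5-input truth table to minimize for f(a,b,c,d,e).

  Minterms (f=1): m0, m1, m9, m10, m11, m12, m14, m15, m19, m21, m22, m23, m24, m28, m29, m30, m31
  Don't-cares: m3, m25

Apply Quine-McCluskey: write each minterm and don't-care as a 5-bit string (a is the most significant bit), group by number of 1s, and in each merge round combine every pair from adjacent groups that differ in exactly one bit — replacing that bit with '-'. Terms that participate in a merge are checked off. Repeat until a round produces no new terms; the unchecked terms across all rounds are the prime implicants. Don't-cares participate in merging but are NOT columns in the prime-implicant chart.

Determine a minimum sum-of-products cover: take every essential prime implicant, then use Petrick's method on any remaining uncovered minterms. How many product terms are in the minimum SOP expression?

8

Round 0: 00000✓ 00001✓ 00011✓ 01001✓ 01010✓ 01011✓ 01100✓ 01110✓ 01111✓ 10011✓ 10101✓ 10110✓ 10111✓ 11000✓ 11001✓ 11100✓ 11101✓ 11110✓ 11111✓
Round 1: -0011 -1001 -1100✓ -1110✓ -1111✓ 0-001✓ 0-011✓ 000-1✓ 0000- 01-10✓ 01-11✓ 010-1✓ 0101-✓ 011-0✓ 0111-✓ 1-101✓ 1-110✓ 1-111✓ 10-11 101-1✓ 1011-✓ 11-00✓ 11-01✓ 1100-✓ 111-0✓ 111-1✓ 1110-✓ 1111-✓
Round 2: -11-0 -111- 0-0-1 01-1- 1-1-1 1-11- 11-0- 111--
PIs = {-0011, -1001, -11-0, -111-, 0-0-1, 0000-, 01-1-, 1-1-1, 1-11-, 10-11, 11-0-, 111--}
Coverage chart:
  m0: 0000- ←essential
  m1: 0-0-1,0000-
  m9: -1001,0-0-1
  m10: 01-1- ←essential
  m11: 0-0-1,01-1-
  m12: -11-0 ←essential
  m14: -11-0,-111-,01-1-
  m15: -111-,01-1-
  m19: -0011,10-11
  m21: 1-1-1 ←essential
  m22: 1-11- ←essential
  m23: 1-1-1,1-11-,10-11
  m24: 11-0- ←essential
  m28: -11-0,11-0-,111--
  m29: 1-1-1,11-0-,111--
  m30: -11-0,-111-,1-11-,111--
  m31: -111-,1-1-1,1-11-,111--
Essential: -11-0, 0000-, 01-1-, 1-1-1, 1-11-, 11-0-
Petrick residual → -0011, -1001
Min cover (8 terms): b'c'de + bc'd'e + bce' + a'b'c'd' + a'bd + ace + acd + abd'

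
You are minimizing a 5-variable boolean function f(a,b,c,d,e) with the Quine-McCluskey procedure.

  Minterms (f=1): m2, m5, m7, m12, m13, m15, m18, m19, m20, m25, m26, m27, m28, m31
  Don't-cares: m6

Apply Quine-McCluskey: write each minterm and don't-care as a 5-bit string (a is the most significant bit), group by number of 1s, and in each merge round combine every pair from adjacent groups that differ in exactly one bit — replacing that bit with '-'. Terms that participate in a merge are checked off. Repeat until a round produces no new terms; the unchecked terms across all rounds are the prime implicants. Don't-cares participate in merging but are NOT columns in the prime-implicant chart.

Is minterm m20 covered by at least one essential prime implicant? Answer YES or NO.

YES

size-2^0 implicants → 00010(✓)  00101(✓)  00110(✓)  00111(✓)  01100(✓)  01101(✓)  01111(✓)  10010(✓)  10011(✓)  10100(✓)  11001(✓)  11010(✓)  11011(✓)  11100(✓)  11111(✓)
size-2^1 implicants → -0010  -1100  -1111  0-101(✓)  0-111(✓)  00-10  001-1(✓)  0011-  011-1(✓)  0110-  1-010(✓)  1-011(✓)  1-100  1001-(✓)  11-11  110-1  1101-(✓)
size-2^2 implicants → 0-1-1  1-01-
Unchecked terms (primes): -0010, -1100, -1111, 0-1-1, 00-10, 0011-, 0110-, 1-01-, 1-100, 11-11, 110-1
Minterm coverage:
  m2 ⊆ -0010,00-10
  m5 ⊆ 0-1-1 [E]
  m7 ⊆ 0-1-1,0011-
  m12 ⊆ -1100,0110-
  m13 ⊆ 0-1-1,0110-
  m15 ⊆ -1111,0-1-1
  m18 ⊆ -0010,1-01-
  m19 ⊆ 1-01- [E]
  m20 ⊆ 1-100 [E]
  m25 ⊆ 110-1 [E]
  m26 ⊆ 1-01- [E]
  m27 ⊆ 1-01-,11-11,110-1
  m28 ⊆ -1100,1-100
  m31 ⊆ -1111,11-11
E = {0-1-1, 1-01-, 1-100, 110-1}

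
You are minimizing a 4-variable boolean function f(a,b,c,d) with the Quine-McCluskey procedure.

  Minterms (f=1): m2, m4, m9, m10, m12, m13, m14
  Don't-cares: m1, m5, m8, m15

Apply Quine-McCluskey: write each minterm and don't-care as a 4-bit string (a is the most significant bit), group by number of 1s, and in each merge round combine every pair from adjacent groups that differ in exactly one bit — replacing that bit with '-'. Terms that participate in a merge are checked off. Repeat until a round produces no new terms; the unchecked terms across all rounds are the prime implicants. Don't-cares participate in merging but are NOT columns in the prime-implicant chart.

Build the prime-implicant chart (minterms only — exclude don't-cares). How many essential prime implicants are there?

2

size-2^0 implicants → 0001(✓)  0010(✓)  0100(✓)  0101(✓)  1000(✓)  1001(✓)  1010(✓)  1100(✓)  1101(✓)  1110(✓)  1111(✓)
size-2^1 implicants → -001(✓)  -010  -100(✓)  -101(✓)  0-01(✓)  010-(✓)  1-00(✓)  1-01(✓)  1-10(✓)  10-0(✓)  100-(✓)  11-0(✓)  11-1(✓)  110-(✓)  111-(✓)
size-2^2 implicants → --01  -10-  1--0  1-0-  11--
Unchecked terms (primes): --01, -010, -10-, 1--0, 1-0-, 11--
Minterm coverage:
  m2 ⊆ -010 [E]
  m4 ⊆ -10- [E]
  m9 ⊆ --01,1-0-
  m10 ⊆ -010,1--0
  m12 ⊆ -10-,1--0,1-0-,11--
  m13 ⊆ --01,-10-,1-0-,11--
  m14 ⊆ 1--0,11--
E = {-010, -10-}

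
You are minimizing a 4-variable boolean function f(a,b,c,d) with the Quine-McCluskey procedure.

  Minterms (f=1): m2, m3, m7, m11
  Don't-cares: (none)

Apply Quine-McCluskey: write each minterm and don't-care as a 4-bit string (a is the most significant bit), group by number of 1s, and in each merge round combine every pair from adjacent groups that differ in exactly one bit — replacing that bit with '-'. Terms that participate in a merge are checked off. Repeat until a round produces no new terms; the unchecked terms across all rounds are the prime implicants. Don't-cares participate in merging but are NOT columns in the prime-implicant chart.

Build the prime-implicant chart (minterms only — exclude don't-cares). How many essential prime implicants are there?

[col 0] 0010*, 0011*, 0111*, 1011*
[col 1] -011, 0-11, 001-
Prime implicants: -011, 0-11, 001-
PI chart (minterm → PIs covering it):
  2 | 001-  (sole → essential)
  3 | -011,0-11,001-
  7 | 0-11  (sole → essential)
  11 | -011  (sole → essential)
Essential prime implicants: -011, 0-11, 001-

3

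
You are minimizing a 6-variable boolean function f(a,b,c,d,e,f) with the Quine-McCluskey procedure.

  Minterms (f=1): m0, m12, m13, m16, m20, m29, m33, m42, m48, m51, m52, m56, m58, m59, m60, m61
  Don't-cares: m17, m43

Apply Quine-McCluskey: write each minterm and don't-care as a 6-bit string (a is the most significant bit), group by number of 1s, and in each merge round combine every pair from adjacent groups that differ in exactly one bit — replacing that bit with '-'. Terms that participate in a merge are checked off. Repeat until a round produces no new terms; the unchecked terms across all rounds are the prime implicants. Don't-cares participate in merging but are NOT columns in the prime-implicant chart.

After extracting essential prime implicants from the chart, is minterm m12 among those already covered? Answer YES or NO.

YES

Round 0: 000000✓ 001100✓ 001101✓ 010000✓ 010001✓ 010100✓ 011101✓ 100001 101010✓ 101011✓ 110000✓ 110011✓ 110100✓ 111000✓ 111010✓ 111011✓ 111100✓ 111101✓
Round 1: -10000✓ -10100✓ -11101 0-0000 0-1101 00110- 010-00✓ 01000- 1-1010✓ 1-1011✓ 10101-✓ 11-000✓ 11-011 11-100✓ 110-00✓ 111-00✓ 1110-0 11101-✓ 11110-
Round 2: -10-00 1-101- 11--00
PIs = {-10-00, -11101, 0-0000, 0-1101, 00110-, 01000-, 1-101-, 100001, 11--00, 11-011, 1110-0, 11110-}
Coverage chart:
  m0: 0-0000 ←essential
  m12: 00110- ←essential
  m13: 0-1101,00110-
  m16: -10-00,0-0000,01000-
  m20: -10-00 ←essential
  m29: -11101,0-1101
  m33: 100001 ←essential
  m42: 1-101- ←essential
  m48: -10-00,11--00
  m51: 11-011 ←essential
  m52: -10-00,11--00
  m56: 11--00,1110-0
  m58: 1-101-,1110-0
  m59: 1-101-,11-011
  m60: 11--00,11110-
  m61: -11101,11110-
Essential: -10-00, 0-0000, 00110-, 1-101-, 100001, 11-011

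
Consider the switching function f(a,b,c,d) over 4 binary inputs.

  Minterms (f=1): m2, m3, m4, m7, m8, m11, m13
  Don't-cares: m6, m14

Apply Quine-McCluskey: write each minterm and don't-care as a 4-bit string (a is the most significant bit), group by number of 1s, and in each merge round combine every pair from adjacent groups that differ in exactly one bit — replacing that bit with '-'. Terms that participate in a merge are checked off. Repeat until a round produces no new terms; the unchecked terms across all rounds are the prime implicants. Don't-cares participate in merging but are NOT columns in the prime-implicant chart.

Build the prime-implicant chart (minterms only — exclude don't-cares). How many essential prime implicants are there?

5

[col 0] 0010*, 0011*, 0100*, 0110*, 0111*, 1000, 1011*, 1101, 1110*
[col 1] -011, -110, 0-10*, 0-11*, 001-*, 01-0, 011-*
[col 2] 0-1-
Prime implicants: -011, -110, 0-1-, 01-0, 1000, 1101
PI chart (minterm → PIs covering it):
  2 | 0-1-  (sole → essential)
  3 | -011,0-1-
  4 | 01-0  (sole → essential)
  7 | 0-1-  (sole → essential)
  8 | 1000  (sole → essential)
  11 | -011  (sole → essential)
  13 | 1101  (sole → essential)
Essential prime implicants: -011, 0-1-, 01-0, 1000, 1101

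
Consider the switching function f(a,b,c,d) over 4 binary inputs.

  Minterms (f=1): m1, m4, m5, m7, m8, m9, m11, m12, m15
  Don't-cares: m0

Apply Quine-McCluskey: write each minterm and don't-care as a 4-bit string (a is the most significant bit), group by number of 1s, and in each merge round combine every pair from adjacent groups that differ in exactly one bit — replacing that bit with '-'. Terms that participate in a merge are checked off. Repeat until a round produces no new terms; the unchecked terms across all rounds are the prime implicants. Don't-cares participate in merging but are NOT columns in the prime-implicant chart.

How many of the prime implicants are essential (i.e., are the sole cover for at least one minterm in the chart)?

[col 0] 0000*, 0001*, 0100*, 0101*, 0111*, 1000*, 1001*, 1011*, 1100*, 1111*
[col 1] -000*, -001*, -100*, -111, 0-00*, 0-01*, 000-*, 01-1, 010-*, 1-00*, 1-11, 10-1, 100-*
[col 2] --00, -00-, 0-0-
Prime implicants: --00, -00-, -111, 0-0-, 01-1, 1-11, 10-1
PI chart (minterm → PIs covering it):
  1 | -00-,0-0-
  4 | --00,0-0-
  5 | 0-0-,01-1
  7 | -111,01-1
  8 | --00,-00-
  9 | -00-,10-1
  11 | 1-11,10-1
  12 | --00  (sole → essential)
  15 | -111,1-11
Essential prime implicants: --00

1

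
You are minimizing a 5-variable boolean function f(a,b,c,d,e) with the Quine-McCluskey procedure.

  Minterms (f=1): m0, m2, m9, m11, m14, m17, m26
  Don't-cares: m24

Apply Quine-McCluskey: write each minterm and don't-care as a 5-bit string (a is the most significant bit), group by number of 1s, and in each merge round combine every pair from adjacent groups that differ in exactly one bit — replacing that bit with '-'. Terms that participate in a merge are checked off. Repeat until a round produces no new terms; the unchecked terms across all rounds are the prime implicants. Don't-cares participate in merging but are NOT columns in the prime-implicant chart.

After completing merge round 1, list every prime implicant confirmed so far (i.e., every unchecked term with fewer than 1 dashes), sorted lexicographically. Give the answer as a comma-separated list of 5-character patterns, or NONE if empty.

[col 0] 00000*, 00010*, 01001*, 01011*, 01110, 10001, 11000*, 11010*
[col 1] 000-0, 010-1, 110-0
Prime implicants: 000-0, 010-1, 01110, 10001, 110-0

01110, 10001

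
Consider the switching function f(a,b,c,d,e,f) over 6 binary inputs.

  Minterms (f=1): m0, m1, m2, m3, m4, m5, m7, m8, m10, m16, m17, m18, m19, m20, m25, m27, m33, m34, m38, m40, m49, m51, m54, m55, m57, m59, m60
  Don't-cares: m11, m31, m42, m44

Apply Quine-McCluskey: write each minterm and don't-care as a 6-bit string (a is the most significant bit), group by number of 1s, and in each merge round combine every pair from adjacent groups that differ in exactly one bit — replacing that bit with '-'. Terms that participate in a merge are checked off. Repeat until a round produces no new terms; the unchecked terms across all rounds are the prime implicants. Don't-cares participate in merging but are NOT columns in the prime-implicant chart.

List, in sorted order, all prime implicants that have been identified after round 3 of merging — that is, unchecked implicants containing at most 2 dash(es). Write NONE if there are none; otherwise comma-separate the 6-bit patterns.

size-2^0 implicants → 000000(✓)  000001(✓)  000010(✓)  000011(✓)  000100(✓)  000101(✓)  000111(✓)  001000(✓)  001010(✓)  001011(✓)  010000(✓)  010001(✓)  010010(✓)  010011(✓)  010100(✓)  011001(✓)  011011(✓)  011111(✓)  100001(✓)  100010(✓)  100110(✓)  101000(✓)  101010(✓)  101100(✓)  110001(✓)  110011(✓)  110110(✓)  110111(✓)  111001(✓)  111011(✓)  111100(✓)
size-2^1 implicants → -00001(✓)  -00010(✓)  -01000(✓)  -01010(✓)  -10001(✓)  -10011(✓)  -11001(✓)  -11011(✓)  0-0000(✓)  0-0001(✓)  0-0010(✓)  0-0011(✓)  0-0100(✓)  0-1011(✓)  00-000(✓)  00-010(✓)  00-011(✓)  000-00(✓)  000-01(✓)  000-11(✓)  0000-0(✓)  0000-1(✓)  00000-(✓)  00001-(✓)  0001-1(✓)  00010-(✓)  0010-0(✓)  00101-(✓)  01-001(✓)  01-011(✓)  010-00(✓)  0100-0(✓)  0100-1(✓)  01000-(✓)  01001-(✓)  011-11  0110-1(✓)  1-0001(✓)  1-0110  1-1100  10-010(✓)  100-10  101-00  1010-0(✓)  11-001(✓)  11-011(✓)  110-11  1100-1(✓)  11011-  1110-1(✓)
size-2^2 implicants → --0001  -0-010  -010-0  -1-001(✓)  -1-011(✓)  -100-1(✓)  -110-1(✓)  0--011  0-0-00  0-00-0(✓)  0-00-1(✓)  0-000-(✓)  0-001-(✓)  00-0-0  00-01-  000--1  000-0-  0000--(✓)  01-0-1(✓)  0100--(✓)  11-0-1(✓)
size-2^3 implicants → -1-0-1  0-00--
Unchecked terms (primes): --0001, -0-010, -010-0, -1-0-1, 0--011, 0-0-00, 0-00--, 00-0-0, 00-01-, 000--1, 000-0-, 011-11, 1-0110, 1-1100, 100-10, 101-00, 110-11, 11011-

--0001, -0-010, -010-0, 0--011, 0-0-00, 00-0-0, 00-01-, 000--1, 000-0-, 011-11, 1-0110, 1-1100, 100-10, 101-00, 110-11, 11011-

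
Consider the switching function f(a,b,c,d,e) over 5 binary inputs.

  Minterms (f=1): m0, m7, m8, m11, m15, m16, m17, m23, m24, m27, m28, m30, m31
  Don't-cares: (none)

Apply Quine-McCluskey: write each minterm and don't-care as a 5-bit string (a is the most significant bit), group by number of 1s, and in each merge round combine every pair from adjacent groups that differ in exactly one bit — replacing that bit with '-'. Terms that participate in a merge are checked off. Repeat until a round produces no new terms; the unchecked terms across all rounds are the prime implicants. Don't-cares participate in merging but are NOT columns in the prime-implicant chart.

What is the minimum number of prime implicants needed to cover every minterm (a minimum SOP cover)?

5

[col 0] 00000*, 00111*, 01000*, 01011*, 01111*, 10000*, 10001*, 10111*, 11000*, 11011*, 11100*, 11110*, 11111*
[col 1] -0000*, -0111*, -1000*, -1011*, -1111*, 0-000*, 0-111*, 01-11*, 1-000*, 1-111*, 1000-, 11-00, 11-11*, 111-0, 1111-
[col 2] --000, --111, -1-11
Prime implicants: --000, --111, -1-11, 1000-, 11-00, 111-0, 1111-
PI chart (minterm → PIs covering it):
  0 | --000  (sole → essential)
  7 | --111  (sole → essential)
  8 | --000  (sole → essential)
  11 | -1-11  (sole → essential)
  15 | --111,-1-11
  16 | --000,1000-
  17 | 1000-  (sole → essential)
  23 | --111  (sole → essential)
  24 | --000,11-00
  27 | -1-11  (sole → essential)
  28 | 11-00,111-0
  30 | 111-0,1111-
  31 | --111,-1-11,1111-
Essential prime implicants: --000, --111, -1-11, 1000-
Petrick residual → 111-0
Minimum SOP uses 5 PIs: c'd'e' + cde + bde + ab'c'd' + abce'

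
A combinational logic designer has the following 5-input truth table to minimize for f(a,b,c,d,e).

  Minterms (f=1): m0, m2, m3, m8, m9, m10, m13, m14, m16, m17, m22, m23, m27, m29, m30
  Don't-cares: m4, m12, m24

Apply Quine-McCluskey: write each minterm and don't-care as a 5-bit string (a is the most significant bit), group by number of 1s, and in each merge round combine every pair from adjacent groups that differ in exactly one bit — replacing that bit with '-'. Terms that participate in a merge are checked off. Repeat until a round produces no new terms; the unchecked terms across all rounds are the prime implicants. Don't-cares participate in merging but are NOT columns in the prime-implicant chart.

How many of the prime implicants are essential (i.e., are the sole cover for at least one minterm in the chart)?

Round 0: 00000✓ 00010✓ 00011✓ 00100✓ 01000✓ 01001✓ 01010✓ 01100✓ 01101✓ 01110✓ 10000✓ 10001✓ 10110✓ 10111✓ 11000✓ 11011 11101✓ 11110✓
Round 1: -0000✓ -1000✓ -1101 -1110 0-000✓ 0-010✓ 0-100✓ 00-00✓ 000-0✓ 0001- 01-00✓ 01-01✓ 01-10✓ 010-0✓ 0100-✓ 011-0✓ 0110-✓ 1-000✓ 1-110 1000- 1011-
Round 2: --000 0--00 0-0-0 01--0 01-0-
PIs = {--000, -1101, -1110, 0--00, 0-0-0, 0001-, 01--0, 01-0-, 1-110, 1000-, 1011-, 11011}
Coverage chart:
  m0: --000,0--00,0-0-0
  m2: 0-0-0,0001-
  m3: 0001- ←essential
  m8: --000,0--00,0-0-0,01--0,01-0-
  m9: 01-0- ←essential
  m10: 0-0-0,01--0
  m13: -1101,01-0-
  m14: -1110,01--0
  m16: --000,1000-
  m17: 1000- ←essential
  m22: 1-110,1011-
  m23: 1011- ←essential
  m27: 11011 ←essential
  m29: -1101 ←essential
  m30: -1110,1-110
Essential: -1101, 0001-, 01-0-, 1000-, 1011-, 11011

6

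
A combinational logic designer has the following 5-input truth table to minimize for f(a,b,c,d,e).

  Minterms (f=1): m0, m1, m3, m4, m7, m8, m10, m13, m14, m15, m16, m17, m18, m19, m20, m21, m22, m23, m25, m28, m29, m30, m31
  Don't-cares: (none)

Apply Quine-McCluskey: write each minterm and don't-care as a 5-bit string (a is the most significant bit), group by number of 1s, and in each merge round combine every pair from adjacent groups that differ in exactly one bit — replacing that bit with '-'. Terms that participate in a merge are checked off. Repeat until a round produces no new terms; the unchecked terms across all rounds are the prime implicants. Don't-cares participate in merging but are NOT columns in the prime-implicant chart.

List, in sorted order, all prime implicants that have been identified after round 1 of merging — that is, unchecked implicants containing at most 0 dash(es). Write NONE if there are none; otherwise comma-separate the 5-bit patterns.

size-2^0 implicants → 00000(✓)  00001(✓)  00011(✓)  00100(✓)  00111(✓)  01000(✓)  01010(✓)  01101(✓)  01110(✓)  01111(✓)  10000(✓)  10001(✓)  10010(✓)  10011(✓)  10100(✓)  10101(✓)  10110(✓)  10111(✓)  11001(✓)  11100(✓)  11101(✓)  11110(✓)  11111(✓)
size-2^1 implicants → -0000(✓)  -0001(✓)  -0011(✓)  -0100(✓)  -0111(✓)  -1101(✓)  -1110(✓)  -1111(✓)  0-000  0-111(✓)  00-00(✓)  00-11(✓)  000-1(✓)  0000-(✓)  01-10  010-0  011-1(✓)  0111-(✓)  1-001(✓)  1-100(✓)  1-101(✓)  1-110(✓)  1-111(✓)  10-00(✓)  10-01(✓)  10-10(✓)  10-11(✓)  100-0(✓)  100-1(✓)  1000-(✓)  1001-(✓)  101-0(✓)  101-1(✓)  1010-(✓)  1011-(✓)  11-01(✓)  111-0(✓)  111-1(✓)  1110-(✓)  1111-(✓)
size-2^2 implicants → --111  -0-00  -0-11  -00-1  -000-  -11-1  -111-  1--01  1-1-0(✓)  1-1-1(✓)  1-10-(✓)  1-11-(✓)  10--0(✓)  10--1(✓)  10-0-(✓)  10-1-(✓)  100--(✓)  101--(✓)  111--(✓)
size-2^3 implicants → 1-1--  10---
Unchecked terms (primes): --111, -0-00, -0-11, -00-1, -000-, -11-1, -111-, 0-000, 01-10, 010-0, 1--01, 1-1--, 10---

NONE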